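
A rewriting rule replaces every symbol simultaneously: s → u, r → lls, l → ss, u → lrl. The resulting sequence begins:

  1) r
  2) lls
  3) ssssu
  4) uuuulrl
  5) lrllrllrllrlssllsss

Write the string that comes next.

Replace each of the 19 characters of lrllrllrllrlssllsss in place — ss lls ss ss lls ss ss lls ss ss lls ss u u ss ss u u u — and concatenate.

ssllsssssllsssssllsssssllsssuussssuuu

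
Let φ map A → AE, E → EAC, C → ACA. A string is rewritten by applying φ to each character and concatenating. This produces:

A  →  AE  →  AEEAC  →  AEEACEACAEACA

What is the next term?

AEEACEACAEACAEACAEACAAEEACAEACAAE

Applying the rule to each of the 13 symbols of AEEACEACAEACA gives the pieces AE EAC EAC AE ACA EAC AE ACA AE EAC AE ACA AE, which concatenate to the answer.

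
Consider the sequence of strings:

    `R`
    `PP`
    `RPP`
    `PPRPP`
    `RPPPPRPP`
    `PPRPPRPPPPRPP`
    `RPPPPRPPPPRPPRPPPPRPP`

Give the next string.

PPRPPRPPPPRPPRPPPPRPPPPRPPRPPPPRPP

From term 3 onward, concatenate the second-to-last term with the last: R·PP = RPP, PP·RPP = PPRPP, …
Continuing: PPRPPRPPPPRPP · RPPPPRPPPPRPPRPPPPRPP gives term 8.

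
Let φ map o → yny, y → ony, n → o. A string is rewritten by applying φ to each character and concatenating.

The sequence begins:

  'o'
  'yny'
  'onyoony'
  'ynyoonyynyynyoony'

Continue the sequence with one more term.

φ(ynyoonyynyynyoony) expands symbol-by-symbol to ony o ony yny yny o ony ony o ony ony o ony yny yny o ony; joining the 17 pieces gives the next term.

onyoonyynyynyoonyonyoonyonyoonyynyynyoony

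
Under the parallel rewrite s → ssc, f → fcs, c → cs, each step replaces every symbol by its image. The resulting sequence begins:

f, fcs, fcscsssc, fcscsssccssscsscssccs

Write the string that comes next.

fcscsssccssscsscssccscssscsscssccssscssccssscssccscsssc

φ(fcscsssccssscsscssccs) expands symbol-by-symbol to fcs cs ssc cs ssc ssc ssc cs cs ssc ssc ssc cs ssc ssc cs ssc ssc cs cs ssc; joining the 21 pieces gives the next term.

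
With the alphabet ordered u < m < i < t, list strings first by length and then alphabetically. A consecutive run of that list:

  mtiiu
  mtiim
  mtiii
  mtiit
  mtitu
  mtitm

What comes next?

Find the rightmost character of mtitm below t, bump it to the next letter, and reset everything to its right to u.

mtiti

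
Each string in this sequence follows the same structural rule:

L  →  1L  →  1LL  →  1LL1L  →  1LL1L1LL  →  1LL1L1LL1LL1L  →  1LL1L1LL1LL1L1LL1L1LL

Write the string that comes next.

This is a Fibonacci-style word recurrence s(k) = s(k−1)·s(k−2): e.g. 1L·L = 1LL.
The next term joins 1LL1L1LL1LL1L1LL1L1LL and 1LL1L1LL1LL1L.

1LL1L1LL1LL1L1LL1L1LL1LL1L1LL1LL1L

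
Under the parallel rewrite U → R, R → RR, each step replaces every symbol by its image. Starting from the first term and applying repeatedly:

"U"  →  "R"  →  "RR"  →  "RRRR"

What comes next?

Expanding RRRR: R→RR, R→RR, R→RR, R→RR. Concatenated: RR RR RR RR.

RRRRRRRR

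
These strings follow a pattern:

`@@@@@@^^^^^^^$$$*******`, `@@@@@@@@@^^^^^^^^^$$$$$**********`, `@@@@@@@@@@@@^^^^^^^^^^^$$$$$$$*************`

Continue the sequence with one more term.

Each string has the form @^{3n} ^^{2n+3} $^{2n-1} *^{3n+1}, where the shown terms are n = 2, 3, 4.
At n = 5 the blocks have lengths 15, 13, 9, 16.

@@@@@@@@@@@@@@@^^^^^^^^^^^^^$$$$$$$$$****************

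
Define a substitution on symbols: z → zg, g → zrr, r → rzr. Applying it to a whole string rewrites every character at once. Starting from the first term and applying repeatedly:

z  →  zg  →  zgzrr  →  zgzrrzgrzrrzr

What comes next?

Rewriting the 13 symbols of zgzrrzgrzrrzr one by one yields zg zrr zg rzr rzr zg zrr rzr zg rzr rzr zg rzr; concatenated:

zgzrrzgrzrrzrzgzrrrzrzgrzrrzrzgrzr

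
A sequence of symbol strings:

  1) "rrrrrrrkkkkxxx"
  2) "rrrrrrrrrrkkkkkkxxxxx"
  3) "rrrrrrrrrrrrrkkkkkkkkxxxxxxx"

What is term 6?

Each string has the form r^{3n+1} k^{2n} x^{2n-1}, where the shown terms are n = 2, 3, 4.
At n = 7 the blocks have lengths 22, 14, 13.

rrrrrrrrrrrrrrrrrrrrrrkkkkkkkkkkkkkkxxxxxxxxxxxxx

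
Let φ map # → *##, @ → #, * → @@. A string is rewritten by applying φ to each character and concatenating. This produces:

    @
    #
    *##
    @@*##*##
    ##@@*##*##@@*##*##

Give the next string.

Applying the rule to each of the 18 symbols of ##@@*##*##@@*##*## gives the pieces *## *## # # @@ *## *## @@ *## *## # # @@ *## *## @@ *## *##, which concatenate to the answer.

*##*####@@*##*##@@*##*####@@*##*##@@*##*##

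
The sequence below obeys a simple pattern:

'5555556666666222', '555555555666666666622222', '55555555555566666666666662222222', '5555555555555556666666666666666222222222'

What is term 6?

55555555555555555555566666666666666666666662222222222222

The n-th term is 3n 5's then 3n+1 6's then 2n-1 2's, where the shown terms are n = 2, 3, 4, 5.
Setting n = 7 gives 21, 22, 13 characters in each block.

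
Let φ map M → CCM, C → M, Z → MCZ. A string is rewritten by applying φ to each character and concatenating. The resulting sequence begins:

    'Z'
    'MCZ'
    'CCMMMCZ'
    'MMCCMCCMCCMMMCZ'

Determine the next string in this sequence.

Rewriting the 15 symbols of MMCCMCCMCCMMMCZ one by one yields CCM CCM M M CCM M M CCM M M CCM CCM CCM M MCZ; concatenated:

CCMCCMMMCCMMMCCMMMCCMCCMCCMMMCZ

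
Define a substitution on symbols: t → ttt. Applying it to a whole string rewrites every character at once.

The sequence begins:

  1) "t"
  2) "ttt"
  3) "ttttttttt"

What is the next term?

Apply φ to ttttttttt symbol by symbol: t→ttt, t→ttt, t→ttt, t→ttt, t→ttt, t→ttt, t→ttt, t→ttt, t→ttt; joined: ttt ttt ttt ttt ttt ttt ttt ttt ttt.

ttttttttttttttttttttttttttt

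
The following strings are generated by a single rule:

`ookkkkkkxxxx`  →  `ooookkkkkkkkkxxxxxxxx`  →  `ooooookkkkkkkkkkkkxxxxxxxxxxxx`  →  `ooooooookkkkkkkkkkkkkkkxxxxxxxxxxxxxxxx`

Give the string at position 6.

Reading off run lengths: o runs 2, 4, 6, 8; k runs 6, 9, 12, 15; x runs 4, 8, 12, 16 — each is linear in n (n = 1, 2, …).
Setting n = 6 gives 12, 21, 24 characters in each block.

ooooooooooookkkkkkkkkkkkkkkkkkkkkxxxxxxxxxxxxxxxxxxxxxxxx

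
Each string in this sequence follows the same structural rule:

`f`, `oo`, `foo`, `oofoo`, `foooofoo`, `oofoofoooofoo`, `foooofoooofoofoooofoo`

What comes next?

oofoofoooofoofoooofoooofoofoooofoo

This is a Fibonacci-style word recurrence s(k) = s(k−2)·s(k−1): e.g. f·oo = foo.
The next term joins oofoofoooofoo and foooofoooofoofoooofoo.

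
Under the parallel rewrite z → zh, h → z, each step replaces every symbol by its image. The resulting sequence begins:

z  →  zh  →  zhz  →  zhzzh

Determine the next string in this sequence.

Rewriting each symbol of zhzzh: z→zh, h→z, z→zh, z→zh, h→z, which concatenates to zh z zh zh z.

zhzzhzhz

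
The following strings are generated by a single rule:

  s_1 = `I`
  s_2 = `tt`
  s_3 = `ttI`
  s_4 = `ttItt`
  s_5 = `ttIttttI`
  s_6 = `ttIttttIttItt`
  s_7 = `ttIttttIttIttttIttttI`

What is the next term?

ttIttttIttIttttIttttIttIttttIttItt

Each term (from the third on) is the previous term followed by the one before it: term 3 = tt·I = ttI.
Continuing: ttIttttIttIttttIttttI · ttIttttIttItt gives term 8.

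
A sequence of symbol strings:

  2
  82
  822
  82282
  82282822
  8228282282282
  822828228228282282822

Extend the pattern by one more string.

From term 3 onward, concatenate the last term with the second-to-last: 82·2 = 822, 822·82 = 82282, …
The next term joins 822828228228282282822 and 8228282282282.

8228282282282822828228228282282282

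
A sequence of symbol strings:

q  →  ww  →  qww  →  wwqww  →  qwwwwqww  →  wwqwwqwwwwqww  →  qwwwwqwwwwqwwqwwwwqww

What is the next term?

wwqwwqwwwwqwwqwwwwqwwwwqwwqwwwwqww

This is a Fibonacci-style word recurrence s(k) = s(k−2)·s(k−1): e.g. q·ww = qww.
Continuing: wwqwwqwwwwqww · qwwwwqwwwwqwwqwwwwqww gives term 8.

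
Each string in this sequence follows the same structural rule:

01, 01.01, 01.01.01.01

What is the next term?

Every step duplicates the string with '.' between the halves.
One more doubling of 01.01.01.01 gives the answer.

01.01.01.01.01.01.01.01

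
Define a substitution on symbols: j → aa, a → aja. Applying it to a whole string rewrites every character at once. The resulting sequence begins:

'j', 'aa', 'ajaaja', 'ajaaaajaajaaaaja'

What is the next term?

φ(ajaaaajaajaaaaja) expands symbol-by-symbol to aja aa aja aja aja aja aa aja aja aa aja aja aja aja aa aja; joining the 16 pieces gives the next term.

ajaaaajaajaajaajaaaajaajaaaajaajaajaajaaaaja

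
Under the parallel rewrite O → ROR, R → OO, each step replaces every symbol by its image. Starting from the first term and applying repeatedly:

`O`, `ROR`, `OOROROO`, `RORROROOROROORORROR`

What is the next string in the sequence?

OOROROOOOROROORORROROOROROORORROROOROROOOOROROO

Replace each of the 19 characters of RORROROOROROORORROR in place — OO ROR OO OO ROR OO ROR ROR OO ROR OO ROR ROR OO ROR OO OO ROR OO — and concatenate.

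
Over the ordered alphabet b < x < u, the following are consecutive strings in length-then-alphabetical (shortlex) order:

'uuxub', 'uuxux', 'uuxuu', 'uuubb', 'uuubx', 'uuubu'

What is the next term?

uuuxb

The successor of uuubu increments the rightmost position that isn't already u and resets every position after it to b.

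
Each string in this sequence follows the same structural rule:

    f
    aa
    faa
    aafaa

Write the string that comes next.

Each term (from the third on) is the two preceding terms concatenated in order: term 3 = f·aa = faa.
The next term joins faa and aafaa.

faaaafaa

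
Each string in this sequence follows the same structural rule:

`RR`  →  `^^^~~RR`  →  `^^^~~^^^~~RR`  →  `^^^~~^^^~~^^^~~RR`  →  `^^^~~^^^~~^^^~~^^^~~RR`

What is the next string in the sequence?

Each term is the previous one with ^^^~~ prepended.
Applying this once more to ^^^~~^^^~~^^^~~^^^~~RR:

^^^~~^^^~~^^^~~^^^~~^^^~~RR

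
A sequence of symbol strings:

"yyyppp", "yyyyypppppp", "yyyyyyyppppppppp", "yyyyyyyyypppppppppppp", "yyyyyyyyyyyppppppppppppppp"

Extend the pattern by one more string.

The n-th term is 2n+1 y's then 3n p's (n = 1, 2, …).
Setting n = 6 gives 13, 18 characters in each block.

yyyyyyyyyyyyypppppppppppppppppp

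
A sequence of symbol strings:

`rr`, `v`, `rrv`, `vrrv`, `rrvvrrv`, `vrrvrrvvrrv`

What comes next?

This is a Fibonacci-style word recurrence s(k) = s(k−2)·s(k−1): e.g. rr·v = rrv.
The next term joins rrvvrrv and vrrvrrvvrrv.

rrvvrrvvrrvrrvvrrv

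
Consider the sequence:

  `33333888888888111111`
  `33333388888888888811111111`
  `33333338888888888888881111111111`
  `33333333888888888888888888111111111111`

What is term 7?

33333333333888888888888888888888888888111111111111111111

Each string has the form 3^{n+2} 8^{3n} 1^{2n}, where the shown terms are n = 3, 4, 5, 6.
For term 7, n = 9, so the run lengths are 11, 27, 18.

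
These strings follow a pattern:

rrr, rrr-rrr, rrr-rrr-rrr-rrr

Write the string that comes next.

Each string is two copies of the previous one joined by '-'.
So the next term is two copies of rrr-rrr-rrr-rrr with '-' between the halves.

rrr-rrr-rrr-rrr-rrr-rrr-rrr-rrr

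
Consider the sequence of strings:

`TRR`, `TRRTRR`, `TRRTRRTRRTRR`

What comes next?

Each string is two copies of the previous one concatenated.
Doubling TRRTRRTRRTRR:

TRRTRRTRRTRRTRRTRRTRRTRR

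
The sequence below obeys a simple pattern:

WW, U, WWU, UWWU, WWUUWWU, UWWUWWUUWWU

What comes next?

WWUUWWUUWWUWWUUWWU

Each term (from the third on) is the two preceding terms concatenated in order: term 3 = WW·U = WWU.
The next term joins WWUUWWU and UWWUWWUUWWU.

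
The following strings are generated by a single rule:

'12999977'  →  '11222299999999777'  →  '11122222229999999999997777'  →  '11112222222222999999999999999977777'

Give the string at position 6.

The n-th term is n 1's then 3n-2 2's then 4n 9's then n+1 7's (n = 1, 2, …).
At n = 6 the blocks have lengths 6, 16, 24, 7.

11111122222222222222229999999999999999999999997777777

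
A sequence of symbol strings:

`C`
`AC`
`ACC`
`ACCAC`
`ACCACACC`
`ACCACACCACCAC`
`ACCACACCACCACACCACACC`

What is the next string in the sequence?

ACCACACCACCACACCACACCACCACACCACCAC

This is a Fibonacci-style word recurrence s(k) = s(k−1)·s(k−2): e.g. AC·C = ACC.
Continuing: ACCACACCACCACACCACACC · ACCACACCACCAC gives term 8.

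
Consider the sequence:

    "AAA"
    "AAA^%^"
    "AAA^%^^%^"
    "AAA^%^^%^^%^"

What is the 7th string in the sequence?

AAA^%^^%^^%^^%^^%^^%^

Every step adds ^%^ to the end: s(k+1) = s(k)·^%^.
From AAA^%^^%^^%^, 3 further steps: AAA^%^^%^^%^ → AAA^%^^%^^%^^%^ → AAA^%^^%^^%^^%^^%^ → (answer).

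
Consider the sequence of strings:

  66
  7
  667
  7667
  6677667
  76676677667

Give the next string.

667766776676677667

From term 3 onward, concatenate the second-to-last term with the last: 66·7 = 667, 7·667 = 7667, …
The next term joins 6677667 and 76676677667.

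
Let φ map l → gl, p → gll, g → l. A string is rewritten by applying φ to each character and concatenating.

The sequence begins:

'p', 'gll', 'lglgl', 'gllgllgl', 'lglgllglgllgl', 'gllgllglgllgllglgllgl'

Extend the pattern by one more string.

Rewriting the 21 symbols of gllgllglgllgllglgllgl one by one yields l gl gl l gl gl l gl l gl gl l gl gl l gl l gl gl l gl; concatenated:

lglgllglgllgllglgllglgllgllglgllgl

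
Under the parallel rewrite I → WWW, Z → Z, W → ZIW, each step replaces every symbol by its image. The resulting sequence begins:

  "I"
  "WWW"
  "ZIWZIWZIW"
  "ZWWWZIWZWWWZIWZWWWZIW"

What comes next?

φ(ZWWWZIWZWWWZIWZWWWZIW) expands symbol-by-symbol to Z ZIW ZIW ZIW Z WWW ZIW Z ZIW ZIW ZIW Z WWW ZIW Z ZIW ZIW ZIW Z WWW ZIW; joining the 21 pieces gives the next term.

ZZIWZIWZIWZWWWZIWZZIWZIWZIWZWWWZIWZZIWZIWZIWZWWWZIW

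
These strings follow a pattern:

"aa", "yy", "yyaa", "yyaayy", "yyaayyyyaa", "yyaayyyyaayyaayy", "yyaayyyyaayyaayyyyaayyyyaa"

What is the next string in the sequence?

Each term (from the third on) is the previous term followed by the one before it: term 3 = yy·aa = yyaa.
So term 8 is yyaayyyyaayyaayyyyaayyyyaa·yyaayyyyaayyaayy.

yyaayyyyaayyaayyyyaayyyyaayyaayyyyaayyaayy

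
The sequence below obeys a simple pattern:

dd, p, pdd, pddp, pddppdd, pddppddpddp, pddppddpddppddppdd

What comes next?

This is a Fibonacci-style word recurrence s(k) = s(k−1)·s(k−2): e.g. p·dd = pdd.
Continuing: pddppddpddppddppdd · pddppddpddp gives term 8.

pddppddpddppddppddpddppddpddp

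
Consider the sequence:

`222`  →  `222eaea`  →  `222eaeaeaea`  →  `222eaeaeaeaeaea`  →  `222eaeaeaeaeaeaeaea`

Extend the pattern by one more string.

222eaeaeaeaeaeaeaeaeaea

Every step adds eaea to the end: s(k+1) = s(k)·eaea.
One more step from 222eaeaeaeaeaeaeaea gives the answer.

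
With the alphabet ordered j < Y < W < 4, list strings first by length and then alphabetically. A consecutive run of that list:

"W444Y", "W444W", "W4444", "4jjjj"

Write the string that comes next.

Find the rightmost character of 4jjjj below 4, bump it to the next letter, and reset everything to its right to j.

4jjjY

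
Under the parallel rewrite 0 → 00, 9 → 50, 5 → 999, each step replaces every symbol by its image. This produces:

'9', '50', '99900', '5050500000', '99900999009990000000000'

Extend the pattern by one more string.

5050500000505050000050505000000000000000000000

Applying the rule to each of the 23 symbols of 99900999009990000000000 gives the pieces 50 50 50 00 00 50 50 50 00 00 50 50 50 00 00 00 00 00 00 00 00 00 00, which concatenate to the answer.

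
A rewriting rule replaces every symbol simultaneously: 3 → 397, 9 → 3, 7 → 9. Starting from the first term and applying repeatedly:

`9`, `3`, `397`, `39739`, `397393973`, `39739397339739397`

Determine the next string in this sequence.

Applying the rule to each of the 17 symbols of 39739397339739397 gives the pieces 397 3 9 397 3 397 3 9 397 397 3 9 397 3 397 3 9, which concatenate to the answer.

3973939733973939739739397339739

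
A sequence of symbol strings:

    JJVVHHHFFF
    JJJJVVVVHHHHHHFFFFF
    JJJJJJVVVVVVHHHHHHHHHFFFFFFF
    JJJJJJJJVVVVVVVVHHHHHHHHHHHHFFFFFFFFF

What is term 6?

JJJJJJJJJJJJVVVVVVVVVVVVHHHHHHHHHHHHHHHHHHFFFFFFFFFFFFF

The n-th term is 2n J's then 2n V's then 3n H's then 2n+1 F's (n = 1, 2, …).
Setting n = 6 gives 12, 12, 18, 13 characters in each block.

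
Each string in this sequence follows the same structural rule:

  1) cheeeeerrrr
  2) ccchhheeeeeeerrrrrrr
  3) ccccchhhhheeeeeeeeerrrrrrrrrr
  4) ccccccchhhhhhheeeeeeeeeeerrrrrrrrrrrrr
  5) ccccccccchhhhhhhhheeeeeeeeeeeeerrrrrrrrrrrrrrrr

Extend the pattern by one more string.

ccccccccccchhhhhhhhhhheeeeeeeeeeeeeeerrrrrrrrrrrrrrrrrrr

Term n consists of 2n-1 c's, followed by 2n-1 h's, followed by 2n+3 e's, followed by 3n+1 r's (n = 1, 2, …).
For the next term, n = 6, so the run lengths are 11, 11, 15, 19.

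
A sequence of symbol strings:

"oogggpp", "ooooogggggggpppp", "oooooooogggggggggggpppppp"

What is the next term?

ooooooooooogggggggggggggggpppppppp

Reading off run lengths: o runs 2, 5, 8; g runs 3, 7, 11; p runs 2, 4, 6 — each is linear in n (n = 1, 2, …).
At n = 4 the blocks have lengths 11, 15, 8.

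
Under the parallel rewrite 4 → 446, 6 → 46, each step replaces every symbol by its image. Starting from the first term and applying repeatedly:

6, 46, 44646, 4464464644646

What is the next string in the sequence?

Applying the rule to each of the 13 symbols of 4464464644646 gives the pieces 446 446 46 446 446 46 446 46 446 446 46 446 46, which concatenate to the answer.

4464464644644646446464464464644646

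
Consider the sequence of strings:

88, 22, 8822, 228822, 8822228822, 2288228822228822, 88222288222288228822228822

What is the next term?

From term 3 onward, concatenate the second-to-last term with the last: 88·22 = 8822, 22·8822 = 228822, …
The next term joins 2288228822228822 and 88222288222288228822228822.

228822882222882288222288222288228822228822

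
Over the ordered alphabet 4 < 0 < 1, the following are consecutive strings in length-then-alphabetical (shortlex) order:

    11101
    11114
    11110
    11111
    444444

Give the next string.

Find the rightmost character of 444444 below 1, bump it to the next letter, and reset everything to its right to 4.

444440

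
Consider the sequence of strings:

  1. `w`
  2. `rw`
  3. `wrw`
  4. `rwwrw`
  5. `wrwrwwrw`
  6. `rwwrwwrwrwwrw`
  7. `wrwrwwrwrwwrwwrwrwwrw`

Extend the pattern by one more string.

rwwrwwrwrwwrwwrwrwwrwrwwrwwrwrwwrw

From term 3 onward, concatenate the second-to-last term with the last: w·rw = wrw, rw·wrw = rwwrw, …
So term 8 is rwwrwwrwrwwrw·wrwrwwrwrwwrwwrwrwwrw.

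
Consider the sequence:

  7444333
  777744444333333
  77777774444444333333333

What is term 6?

Reading off run lengths: 7 runs 1, 4, 7; 4 runs 3, 5, 7; 3 runs 3, 6, 9 — each is linear in n (n = 1, 2, …).
For term 6, n = 6, so the run lengths are 16, 13, 18.

77777777777777774444444444444333333333333333333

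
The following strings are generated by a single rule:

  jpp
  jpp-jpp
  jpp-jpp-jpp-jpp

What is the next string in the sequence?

Every step duplicates the string with '-' between the halves.
Doubling jpp-jpp-jpp-jpp with '-' between the halves:

jpp-jpp-jpp-jpp-jpp-jpp-jpp-jpp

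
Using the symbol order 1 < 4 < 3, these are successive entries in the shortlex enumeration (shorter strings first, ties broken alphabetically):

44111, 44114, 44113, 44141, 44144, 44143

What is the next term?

Find the rightmost character of 44143 below 3, bump it to the next letter, and reset everything to its right to 1.

44131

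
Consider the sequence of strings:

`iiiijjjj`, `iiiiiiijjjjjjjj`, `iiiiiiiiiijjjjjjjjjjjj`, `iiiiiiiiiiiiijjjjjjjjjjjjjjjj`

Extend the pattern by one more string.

The n-th term is 3n+1 i's then 4n j's (n = 1, 2, …).
Setting n = 5 gives 16, 20 characters in each block.

iiiiiiiiiiiiiiiijjjjjjjjjjjjjjjjjjjj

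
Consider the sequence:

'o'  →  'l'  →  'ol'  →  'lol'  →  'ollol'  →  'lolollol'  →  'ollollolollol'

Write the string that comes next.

From term 3 onward, concatenate the second-to-last term with the last: o·l = ol, l·ol = lol, …
Continuing: lolollol · ollollolollol gives term 8.

lolollolollollolollol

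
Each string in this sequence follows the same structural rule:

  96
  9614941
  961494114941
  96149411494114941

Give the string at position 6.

961494114941149411494114941

The strings grow by a fixed suffix 14941 each time.
From 96149411494114941, 2 further steps: 96149411494114941 → 9614941149411494114941 → (answer).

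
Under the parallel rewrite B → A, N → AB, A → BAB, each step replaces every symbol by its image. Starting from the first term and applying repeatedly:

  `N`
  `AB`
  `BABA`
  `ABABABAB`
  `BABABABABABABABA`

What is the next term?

ABABABABABABABABABABABABABABABAB

φ(BABABABABABABABA) expands symbol-by-symbol to A BAB A BAB A BAB A BAB A BAB A BAB A BAB A BAB; joining the 16 pieces gives the next term.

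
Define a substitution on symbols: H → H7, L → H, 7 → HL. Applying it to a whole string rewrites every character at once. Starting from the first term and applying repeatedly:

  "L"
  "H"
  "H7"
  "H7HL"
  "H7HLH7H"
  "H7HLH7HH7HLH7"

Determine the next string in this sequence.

φ(H7HLH7HH7HLH7) expands symbol-by-symbol to H7 HL H7 H H7 HL H7 H7 HL H7 H H7 HL; joining the 13 pieces gives the next term.

H7HLH7HH7HLH7H7HLH7HH7HL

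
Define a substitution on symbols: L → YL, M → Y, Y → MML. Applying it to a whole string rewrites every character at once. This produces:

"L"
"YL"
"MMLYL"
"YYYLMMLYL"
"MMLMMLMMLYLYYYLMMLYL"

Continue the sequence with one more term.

Rewriting the 20 symbols of MMLMMLMMLYLYYYLMMLYL one by one yields Y Y YL Y Y YL Y Y YL MML YL MML MML MML YL Y Y YL MML YL; concatenated:

YYYLYYYLYYYLMMLYLMMLMMLMMLYLYYYLMMLYL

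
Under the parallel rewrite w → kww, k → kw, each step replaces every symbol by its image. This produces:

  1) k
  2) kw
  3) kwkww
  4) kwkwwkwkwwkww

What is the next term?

kwkwwkwkwwkwwkwkwwkwkwwkwwkwkwwkww

φ(kwkwwkwkwwkww) expands symbol-by-symbol to kw kww kw kww kww kw kww kw kww kww kw kww kww; joining the 13 pieces gives the next term.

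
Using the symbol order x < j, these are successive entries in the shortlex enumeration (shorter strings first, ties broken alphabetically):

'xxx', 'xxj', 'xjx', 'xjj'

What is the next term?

jxx

Treat xjj as a base-2 numeral over the given alphabet and add one, carrying through any trailing j's.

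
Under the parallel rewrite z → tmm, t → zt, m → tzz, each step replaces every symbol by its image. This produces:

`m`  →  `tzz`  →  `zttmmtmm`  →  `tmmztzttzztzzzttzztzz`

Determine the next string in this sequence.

Rewriting the 21 symbols of tmmztzttzztzzzttzztzz one by one yields zt tzz tzz tmm zt tmm zt zt tmm tmm zt tmm tmm tmm zt zt tmm tmm zt tmm tmm; concatenated:

zttzztzztmmzttmmztzttmmtmmzttmmtmmtmmztzttmmtmmzttmmtmm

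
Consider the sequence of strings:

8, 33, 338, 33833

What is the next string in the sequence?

33833338

Each term (from the third on) is the previous term followed by the one before it: term 3 = 33·8 = 338.
Continuing: 33833 · 338 gives term 5.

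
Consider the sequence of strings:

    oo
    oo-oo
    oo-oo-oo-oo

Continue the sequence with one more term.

oo-oo-oo-oo-oo-oo-oo-oo

s(k+1) = s(k)·-·s(k) — each term doubles the last with '-' between the halves.
So the next term is two copies of oo-oo-oo-oo with '-' between the halves.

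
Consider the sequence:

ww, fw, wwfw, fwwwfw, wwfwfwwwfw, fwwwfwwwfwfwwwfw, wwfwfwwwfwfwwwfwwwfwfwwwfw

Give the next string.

fwwwfwwwfwfwwwfwwwfwfwwwfwfwwwfwwwfwfwwwfw

Each term (from the third on) is the two preceding terms concatenated in order: term 3 = ww·fw = wwfw.
Continuing: fwwwfwwwfwfwwwfw · wwfwfwwwfwfwwwfwwwfwfwwwfw gives term 8.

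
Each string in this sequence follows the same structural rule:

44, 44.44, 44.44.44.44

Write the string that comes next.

44.44.44.44.44.44.44.44

Every step duplicates the string with '.' between the halves.
So the next term is two copies of 44.44.44.44 with '.' between the halves.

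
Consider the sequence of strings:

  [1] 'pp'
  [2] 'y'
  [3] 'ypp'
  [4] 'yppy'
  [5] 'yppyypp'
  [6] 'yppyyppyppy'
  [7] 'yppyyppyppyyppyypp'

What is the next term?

yppyyppyppyyppyyppyppyyppyppy

From term 3 onward, concatenate the last term with the second-to-last: y·pp = ypp, ypp·y = yppy, …
So term 8 is yppyyppyppyyppyypp·yppyyppyppy.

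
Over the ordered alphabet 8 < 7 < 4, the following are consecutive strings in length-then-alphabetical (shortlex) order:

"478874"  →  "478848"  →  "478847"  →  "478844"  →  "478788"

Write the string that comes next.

Treat 478788 as a base-3 numeral over the given alphabet and add one, carrying through any trailing 4's.

478787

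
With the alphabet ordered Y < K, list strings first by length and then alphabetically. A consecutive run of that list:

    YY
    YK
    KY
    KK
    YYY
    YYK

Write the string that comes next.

Find the rightmost character of YYK below K, bump it to the next letter, and reset everything to its right to Y.

YKY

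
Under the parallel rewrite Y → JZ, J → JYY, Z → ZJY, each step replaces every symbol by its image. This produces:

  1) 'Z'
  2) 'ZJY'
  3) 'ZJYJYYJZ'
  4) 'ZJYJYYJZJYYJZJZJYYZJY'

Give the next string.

ZJYJYYJZJYYJZJZJYYZJYJYYJZJZJYYZJYJYYZJYJYYJZJZZJYJYYJZ

Applying the rule to each of the 21 symbols of ZJYJYYJZJYYJZJZJYYZJY gives the pieces ZJY JYY JZ JYY JZ JZ JYY ZJY JYY JZ JZ JYY ZJY JYY ZJY JYY JZ JZ ZJY JYY JZ, which concatenate to the answer.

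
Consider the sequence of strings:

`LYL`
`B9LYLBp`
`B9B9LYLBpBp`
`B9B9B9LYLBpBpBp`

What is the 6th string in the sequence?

B9B9B9B9B9LYLBpBpBpBpBp

Every step adds B9 to the front and Bp to the end of the previous string.
From B9B9B9LYLBpBpBp, 2 further steps: B9B9B9LYLBpBpBp → B9B9B9B9LYLBpBpBpBp → (answer).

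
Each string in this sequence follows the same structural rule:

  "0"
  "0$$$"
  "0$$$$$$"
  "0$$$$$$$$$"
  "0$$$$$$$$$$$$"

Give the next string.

0$$$$$$$$$$$$$$$

Every step adds $$$ to the end: s(k+1) = s(k)·$$$.
One more step from 0$$$$$$$$$$$$ gives the answer.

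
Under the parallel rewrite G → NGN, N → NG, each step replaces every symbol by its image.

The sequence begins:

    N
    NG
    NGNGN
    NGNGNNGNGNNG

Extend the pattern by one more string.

Apply φ to NGNGNNGNGNNG symbol by symbol: N→NG, G→NGN, N→NG, G→NGN, N→NG, N→NG, G→NGN, N→NG, G→NGN, N→NG, N→NG, G→NGN; joined: NG NGN NG NGN NG NG NGN NG NGN NG NG NGN.

NGNGNNGNGNNGNGNGNNGNGNNGNGNGN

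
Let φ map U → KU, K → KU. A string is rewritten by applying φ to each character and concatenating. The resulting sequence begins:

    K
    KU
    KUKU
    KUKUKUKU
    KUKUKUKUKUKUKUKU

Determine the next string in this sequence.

Replace each of the 16 characters of KUKUKUKUKUKUKUKU in place — KU KU KU KU KU KU KU KU KU KU KU KU KU KU KU KU — and concatenate.

KUKUKUKUKUKUKUKUKUKUKUKUKUKUKUKU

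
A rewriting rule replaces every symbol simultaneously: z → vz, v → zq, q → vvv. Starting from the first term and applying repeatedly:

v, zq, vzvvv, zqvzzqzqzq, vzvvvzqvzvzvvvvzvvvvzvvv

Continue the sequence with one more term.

zqvzzqzqzqvzvvvzqvzzqvzzqzqzqzqvzzqzqzqzqvzzqzqzq

φ(vzvvvzqvzvzvvvvzvvvvzvvv) expands symbol-by-symbol to zq vz zq zq zq vz vvv zq vz zq vz zq zq zq zq vz zq zq zq zq vz zq zq zq; joining the 24 pieces gives the next term.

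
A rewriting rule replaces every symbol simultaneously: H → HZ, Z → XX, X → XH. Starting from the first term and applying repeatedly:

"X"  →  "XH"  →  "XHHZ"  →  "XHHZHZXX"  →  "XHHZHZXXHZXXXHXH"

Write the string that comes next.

Rewriting the 16 symbols of XHHZHZXXHZXXXHXH one by one yields XH HZ HZ XX HZ XX XH XH HZ XX XH XH XH HZ XH HZ; concatenated:

XHHZHZXXHZXXXHXHHZXXXHXHXHHZXHHZ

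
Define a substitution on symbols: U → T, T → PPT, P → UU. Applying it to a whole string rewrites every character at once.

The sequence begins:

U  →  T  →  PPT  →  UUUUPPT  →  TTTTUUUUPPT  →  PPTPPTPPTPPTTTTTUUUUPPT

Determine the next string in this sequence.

Applying the rule to each of the 23 symbols of PPTPPTPPTPPTTTTTUUUUPPT gives the pieces UU UU PPT UU UU PPT UU UU PPT UU UU PPT PPT PPT PPT PPT T T T T UU UU PPT, which concatenate to the answer.

UUUUPPTUUUUPPTUUUUPPTUUUUPPTPPTPPTPPTPPTTTTTUUUUPPT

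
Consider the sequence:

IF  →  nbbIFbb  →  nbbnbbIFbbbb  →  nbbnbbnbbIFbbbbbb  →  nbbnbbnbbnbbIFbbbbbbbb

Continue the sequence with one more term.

Every step adds nbb to the front and bb to the end of the previous string.
One more step from nbbnbbnbbnbbIFbbbbbbbb gives the answer.

nbbnbbnbbnbbnbbIFbbbbbbbbbb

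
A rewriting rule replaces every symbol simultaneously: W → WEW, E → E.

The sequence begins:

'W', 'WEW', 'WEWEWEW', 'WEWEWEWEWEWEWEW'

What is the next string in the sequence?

WEWEWEWEWEWEWEWEWEWEWEWEWEWEWEW

φ(WEWEWEWEWEWEWEW) expands symbol-by-symbol to WEW E WEW E WEW E WEW E WEW E WEW E WEW E WEW; joining the 15 pieces gives the next term.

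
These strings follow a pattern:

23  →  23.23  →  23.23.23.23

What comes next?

23.23.23.23.23.23.23.23

Each string is two copies of the previous one joined by '.'.
One more doubling of 23.23.23.23 gives the answer.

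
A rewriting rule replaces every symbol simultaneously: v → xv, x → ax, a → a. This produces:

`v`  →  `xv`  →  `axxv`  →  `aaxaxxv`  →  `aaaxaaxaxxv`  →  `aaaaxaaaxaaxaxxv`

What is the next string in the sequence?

Rewriting the 16 symbols of aaaaxaaaxaaxaxxv one by one yields a a a a ax a a a ax a a ax a ax ax xv; concatenated:

aaaaaxaaaaxaaaxaaxaxxv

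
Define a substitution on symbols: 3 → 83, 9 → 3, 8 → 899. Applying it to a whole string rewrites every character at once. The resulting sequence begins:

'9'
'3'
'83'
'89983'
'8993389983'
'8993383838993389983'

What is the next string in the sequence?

89933838389983899838993383838993389983

Replace each of the 19 characters of 8993383838993389983 in place — 899 3 3 83 83 899 83 899 83 899 3 3 83 83 899 3 3 899 83 — and concatenate.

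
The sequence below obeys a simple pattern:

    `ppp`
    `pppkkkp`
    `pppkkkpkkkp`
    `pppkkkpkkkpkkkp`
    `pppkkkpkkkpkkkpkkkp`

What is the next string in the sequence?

pppkkkpkkkpkkkpkkkpkkkp

The strings grow by a fixed suffix kkkp each time.
So the next term is pppkkkpkkkpkkkpkkkp·kkkp.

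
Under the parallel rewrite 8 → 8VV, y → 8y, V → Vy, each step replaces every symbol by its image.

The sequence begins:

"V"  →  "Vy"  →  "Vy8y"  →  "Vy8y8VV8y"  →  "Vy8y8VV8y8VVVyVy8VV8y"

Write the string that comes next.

Vy8y8VV8y8VVVyVy8VV8y8VVVyVyVy8yVy8y8VVVyVy8VV8y

φ(Vy8y8VV8y8VVVyVy8VV8y) expands symbol-by-symbol to Vy 8y 8VV 8y 8VV Vy Vy 8VV 8y 8VV Vy Vy Vy 8y Vy 8y 8VV Vy Vy 8VV 8y; joining the 21 pieces gives the next term.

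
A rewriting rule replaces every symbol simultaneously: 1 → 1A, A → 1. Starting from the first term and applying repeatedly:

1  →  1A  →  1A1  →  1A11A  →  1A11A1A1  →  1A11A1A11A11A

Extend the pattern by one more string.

1A11A1A11A11A1A11A1A1

Applying the rule to each of the 13 symbols of 1A11A1A11A11A gives the pieces 1A 1 1A 1A 1 1A 1 1A 1A 1 1A 1A 1, which concatenate to the answer.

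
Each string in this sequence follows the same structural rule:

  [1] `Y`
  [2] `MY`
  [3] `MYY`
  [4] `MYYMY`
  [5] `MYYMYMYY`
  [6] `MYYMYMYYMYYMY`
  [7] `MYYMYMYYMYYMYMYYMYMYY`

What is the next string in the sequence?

From term 3 onward, concatenate the last term with the second-to-last: MY·Y = MYY, MYY·MY = MYYMY, …
Continuing: MYYMYMYYMYYMYMYYMYMYY · MYYMYMYYMYYMY gives term 8.

MYYMYMYYMYYMYMYYMYMYYMYYMYMYYMYYMY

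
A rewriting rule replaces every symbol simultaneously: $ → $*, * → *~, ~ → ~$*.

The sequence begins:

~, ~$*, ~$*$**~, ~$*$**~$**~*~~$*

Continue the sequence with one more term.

Rewriting the 16 symbols of ~$*$**~$**~*~~$* one by one yields ~$* $* *~ $* *~ *~ ~$* $* *~ *~ ~$* *~ ~$* ~$* $* *~; concatenated:

~$*$**~$**~*~~$*$**~*~~$**~~$*~$*$**~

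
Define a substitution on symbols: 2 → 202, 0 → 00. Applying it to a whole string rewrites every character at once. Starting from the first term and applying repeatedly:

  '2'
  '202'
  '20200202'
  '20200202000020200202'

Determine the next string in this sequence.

Replace each of the 20 characters of 20200202000020200202 in place — 202 00 202 00 00 202 00 202 00 00 00 00 202 00 202 00 00 202 00 202 — and concatenate.

202002020000202002020000000020200202000020200202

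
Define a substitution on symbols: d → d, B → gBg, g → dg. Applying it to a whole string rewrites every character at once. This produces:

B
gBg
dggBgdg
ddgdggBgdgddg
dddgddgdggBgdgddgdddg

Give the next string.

ddddgdddgddgdggBgdgddgdddgddddg

Applying the rule to each of the 21 symbols of dddgddgdggBgdgddgdddg gives the pieces d d d dg d d dg d dg dg gBg dg d dg d d dg d d d dg, which concatenate to the answer.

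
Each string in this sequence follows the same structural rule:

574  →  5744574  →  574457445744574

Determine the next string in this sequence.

Every step duplicates the string with '4' between the halves.
Doubling 574457445744574 with '4' between the halves:

5744574457445744574457445744574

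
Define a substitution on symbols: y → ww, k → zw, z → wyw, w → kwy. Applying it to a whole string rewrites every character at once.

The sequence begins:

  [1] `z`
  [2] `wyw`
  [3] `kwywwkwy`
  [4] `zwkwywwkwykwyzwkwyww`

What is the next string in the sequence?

Applying the rule to each of the 20 symbols of zwkwywwkwykwyzwkwyww gives the pieces wyw kwy zw kwy ww kwy kwy zw kwy ww zw kwy ww wyw kwy zw kwy ww kwy kwy, which concatenate to the answer.

wywkwyzwkwywwkwykwyzwkwywwzwkwywwwywkwyzwkwywwkwykwy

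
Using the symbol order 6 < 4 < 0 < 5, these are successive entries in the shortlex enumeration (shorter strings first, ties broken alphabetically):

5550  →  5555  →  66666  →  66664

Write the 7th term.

66646

Advancing 3 positions from 66664 through 66664 → 66660 → 66665 reaches term 7.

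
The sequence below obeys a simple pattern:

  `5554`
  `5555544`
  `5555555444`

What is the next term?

The n-th term is 2n-1 5's then n-1 4's, where the shown terms are n = 2, 3, 4.
Setting n = 5 gives 9, 4 characters in each block.

5555555554444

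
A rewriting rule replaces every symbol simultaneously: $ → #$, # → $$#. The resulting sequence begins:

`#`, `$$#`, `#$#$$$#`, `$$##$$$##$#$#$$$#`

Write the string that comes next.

#$#$$$#$$##$#$#$$$#$$##$$$##$$$##$#$#$$$#

Replace each of the 17 characters of $$##$$$##$#$#$$$# in place — #$ #$ $$# $$# #$ #$ #$ $$# $$# #$ $$# #$ $$# #$ #$ #$ $$# — and concatenate.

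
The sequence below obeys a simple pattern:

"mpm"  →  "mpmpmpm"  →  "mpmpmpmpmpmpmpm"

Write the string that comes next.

s(k+1) = s(k)·p·s(k) — each term doubles the last with 'p' between the halves.
Doubling mpmpmpmpmpmpmpm with 'p' between the halves:

mpmpmpmpmpmpmpmpmpmpmpmpmpmpmpm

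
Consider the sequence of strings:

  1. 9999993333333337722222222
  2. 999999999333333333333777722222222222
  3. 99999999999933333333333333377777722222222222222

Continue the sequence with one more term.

9999999999999993333333333333333337777777722222222222222222

Each string has the form 9^{3n} 3^{3n+3} 7^{2n-2} 2^{3n+2}, where the shown terms are n = 2, 3, 4.
Setting n = 5 gives 15, 18, 8, 17 characters in each block.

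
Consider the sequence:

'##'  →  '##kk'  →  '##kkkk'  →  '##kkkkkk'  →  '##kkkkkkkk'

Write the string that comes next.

Every step adds kk to the end: s(k+1) = s(k)·kk.
Applying this once more to ##kkkkkkkk:

##kkkkkkkkkk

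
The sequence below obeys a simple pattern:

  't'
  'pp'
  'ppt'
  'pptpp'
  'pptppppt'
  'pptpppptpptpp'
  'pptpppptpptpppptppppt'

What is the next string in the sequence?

pptpppptpptpppptpppptpptpppptpptpp

Each term (from the third on) is the previous term followed by the one before it: term 3 = pp·t = ppt.
So term 8 is pptpppptpptpppptppppt·pptpppptpptpp.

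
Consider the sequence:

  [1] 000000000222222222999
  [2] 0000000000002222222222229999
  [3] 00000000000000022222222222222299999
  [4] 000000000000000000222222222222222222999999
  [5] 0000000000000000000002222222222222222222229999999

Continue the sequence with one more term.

Each string has the form 0^{3n} 2^{3n} 9^{n}, where the shown terms are n = 3, 4, 5, 6, 7.
Setting n = 8 gives 24, 24, 8 characters in each block.

00000000000000000000000022222222222222222222222299999999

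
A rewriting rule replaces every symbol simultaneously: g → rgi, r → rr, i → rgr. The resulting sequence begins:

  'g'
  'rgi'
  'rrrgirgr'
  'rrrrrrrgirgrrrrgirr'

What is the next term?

rrrrrrrrrrrrrrrgirgrrrrgirrrrrrrrrgirgrrrrr

Applying the rule to each of the 19 symbols of rrrrrrrgirgrrrrgirr gives the pieces rr rr rr rr rr rr rr rgi rgr rr rgi rr rr rr rr rgi rgr rr rr, which concatenate to the answer.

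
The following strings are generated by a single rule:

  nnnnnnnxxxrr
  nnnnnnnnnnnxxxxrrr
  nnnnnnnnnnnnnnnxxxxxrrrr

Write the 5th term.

nnnnnnnnnnnnnnnnnnnnnnnxxxxxxxrrrrrr

Term n consists of 4n+3 n's, followed by n+2 x's, followed by n+1 r's (n = 1, 2, …).
For term 5, n = 5, so the run lengths are 23, 7, 6.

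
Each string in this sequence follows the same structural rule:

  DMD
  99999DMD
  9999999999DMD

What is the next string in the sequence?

Every step adds 99999 at the front: s(k+1) = 99999·s(k).
Applying this once more to 9999999999DMD:

999999999999999DMD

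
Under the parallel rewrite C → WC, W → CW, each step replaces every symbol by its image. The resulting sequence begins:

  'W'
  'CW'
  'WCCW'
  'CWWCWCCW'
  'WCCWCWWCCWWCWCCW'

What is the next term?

CWWCWCCWWCCWCWWCWCCWCWWCCWWCWCCW

φ(WCCWCWWCCWWCWCCW) expands symbol-by-symbol to CW WC WC CW WC CW CW WC WC CW CW WC CW WC WC CW; joining the 16 pieces gives the next term.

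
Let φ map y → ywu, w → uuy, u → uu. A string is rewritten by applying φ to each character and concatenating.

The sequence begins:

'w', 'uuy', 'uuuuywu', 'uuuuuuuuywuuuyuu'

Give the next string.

Applying the rule to each of the 16 symbols of uuuuuuuuywuuuyuu gives the pieces uu uu uu uu uu uu uu uu ywu uuy uu uu uu ywu uu uu, which concatenate to the answer.

uuuuuuuuuuuuuuuuywuuuyuuuuuuywuuuuu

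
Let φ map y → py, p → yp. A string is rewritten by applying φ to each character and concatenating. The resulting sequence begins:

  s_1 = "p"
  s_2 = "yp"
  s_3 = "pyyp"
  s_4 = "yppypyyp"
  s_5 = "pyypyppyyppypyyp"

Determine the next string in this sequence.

yppypyyppyypyppypyypyppyyppypyyp

φ(pyypyppyyppypyyp) expands symbol-by-symbol to yp py py yp py yp yp py py yp yp py yp py py yp; joining the 16 pieces gives the next term.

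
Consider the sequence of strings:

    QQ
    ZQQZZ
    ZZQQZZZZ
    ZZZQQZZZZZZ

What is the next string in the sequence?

Every step adds Z to the front and ZZ to the end of the previous string.
So the next term is Z·ZZZQQZZZZZZ·ZZ.

ZZZZQQZZZZZZZZ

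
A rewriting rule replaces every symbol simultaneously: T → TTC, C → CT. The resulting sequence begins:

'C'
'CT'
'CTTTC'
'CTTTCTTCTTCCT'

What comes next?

Applying the rule to each of the 13 symbols of CTTTCTTCTTCCT gives the pieces CT TTC TTC TTC CT TTC TTC CT TTC TTC CT CT TTC, which concatenate to the answer.

CTTTCTTCTTCCTTTCTTCCTTTCTTCCTCTTTC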